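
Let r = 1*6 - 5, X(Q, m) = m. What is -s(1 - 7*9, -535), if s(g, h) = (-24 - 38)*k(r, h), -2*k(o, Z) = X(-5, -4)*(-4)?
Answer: -496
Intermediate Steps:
r = 1 (r = 6 - 5 = 1)
k(o, Z) = -8 (k(o, Z) = -(-2)*(-4) = -½*16 = -8)
s(g, h) = 496 (s(g, h) = (-24 - 38)*(-8) = -62*(-8) = 496)
-s(1 - 7*9, -535) = -1*496 = -496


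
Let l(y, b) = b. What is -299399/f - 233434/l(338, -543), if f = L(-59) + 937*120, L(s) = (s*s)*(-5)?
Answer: 22021826533/51604005 ≈ 426.75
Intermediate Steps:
L(s) = -5*s² (L(s) = s²*(-5) = -5*s²)
f = 95035 (f = -5*(-59)² + 937*120 = -5*3481 + 112440 = -17405 + 112440 = 95035)
-299399/f - 233434/l(338, -543) = -299399/95035 - 233434/(-543) = -299399*1/95035 - 233434*(-1/543) = -299399/95035 + 233434/543 = 22021826533/51604005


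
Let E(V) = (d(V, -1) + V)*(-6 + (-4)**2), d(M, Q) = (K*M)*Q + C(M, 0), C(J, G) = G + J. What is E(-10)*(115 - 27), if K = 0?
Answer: -17600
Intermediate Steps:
d(M, Q) = M (d(M, Q) = (0*M)*Q + (0 + M) = 0*Q + M = 0 + M = M)
E(V) = 20*V (E(V) = (V + V)*(-6 + (-4)**2) = (2*V)*(-6 + 16) = (2*V)*10 = 20*V)
E(-10)*(115 - 27) = (20*(-10))*(115 - 27) = -200*88 = -17600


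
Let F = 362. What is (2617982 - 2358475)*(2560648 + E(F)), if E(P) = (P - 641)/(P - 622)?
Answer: 172771653341813/260 ≈ 6.6451e+11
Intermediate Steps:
E(P) = (-641 + P)/(-622 + P)
(2617982 - 2358475)*(2560648 + E(F)) = (2617982 - 2358475)*(2560648 + (-641 + 362)/(-622 + 362)) = 259507*(2560648 - 279/(-260)) = 259507*(2560648 - 1/260*(-279)) = 259507*(2560648 + 279/260) = 259507*(665768759/260) = 172771653341813/260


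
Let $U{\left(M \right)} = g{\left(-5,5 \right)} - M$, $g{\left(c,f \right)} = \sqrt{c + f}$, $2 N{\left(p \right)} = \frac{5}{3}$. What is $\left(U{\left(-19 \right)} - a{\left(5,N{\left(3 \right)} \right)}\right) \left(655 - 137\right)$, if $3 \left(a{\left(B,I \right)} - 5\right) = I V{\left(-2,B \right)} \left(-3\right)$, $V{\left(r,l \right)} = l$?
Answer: $\frac{28231}{3} \approx 9410.3$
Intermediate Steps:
$N{\left(p \right)} = \frac{5}{6}$ ($N{\left(p \right)} = \frac{5 \cdot \frac{1}{3}}{2} = \frac{1}{2} \cdot \frac{5}{3} = \frac{5}{6}$)
$a{\left(B,I \right)} = 5 - B I$ ($a{\left(B,I \right)} = 5 + \frac{I B \left(-3\right)}{3} = 5 + \frac{B I \left(-3\right)}{3} = 5 + \frac{\left(-3\right) B I}{3} = 5 - B I$)
$U{\left(M \right)} = - M$ ($U{\left(M \right)} = \sqrt{-5 + 5} - M = \sqrt{0} - M = 0 - M = - M$)
$\left(U{\left(-19 \right)} - a{\left(5,N{\left(3 \right)} \right)}\right) \left(655 - 137\right) = \left(\left(-1\right) \left(-19\right) - \left(5 - 5 \cdot \frac{5}{6}\right)\right) \left(655 - 137\right) = \left(19 - \left(5 - \frac{25}{6}\right)\right) 518 = \left(19 - \frac{5}{6}\right) 518 = \frac{109}{6} \cdot 518 = \frac{28231}{3}$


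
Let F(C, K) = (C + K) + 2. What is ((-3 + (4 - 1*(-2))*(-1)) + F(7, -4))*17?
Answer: -68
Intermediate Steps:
F(C, K) = 2 + C + K
((-3 + (4 - 1*(-2))*(-1)) + F(7, -4))*17 = ((-3 + (4 - 1*(-2))*(-1)) + (2 + 7 - 4))*17 = ((-3 + (4 + 2)*(-1)) + 5)*17 = ((-3 + 6*(-1)) + 5)*17 = ((-3 - 6) + 5)*17 = (-9 + 5)*17 = -4*17 = -68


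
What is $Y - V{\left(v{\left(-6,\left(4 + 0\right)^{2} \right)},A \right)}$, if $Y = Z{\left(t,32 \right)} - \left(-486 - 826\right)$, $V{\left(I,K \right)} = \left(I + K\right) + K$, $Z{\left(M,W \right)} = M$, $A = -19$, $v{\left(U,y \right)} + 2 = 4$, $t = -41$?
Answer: $1307$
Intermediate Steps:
$v{\left(U,y \right)} = 2$ ($v{\left(U,y \right)} = -2 + 4 = 2$)
$V{\left(I,K \right)} = I + 2 K$
$Y = 1271$ ($Y = -41 - \left(-486 - 826\right) = -41 - -1312 = -41 + 1312 = 1271$)
$Y - V{\left(v{\left(-6,\left(4 + 0\right)^{2} \right)},A \right)} = 1271 - \left(2 + 2 \left(-19\right)\right) = 1271 - \left(2 - 38\right) = 1271 - -36 = 1271 + 36 = 1307$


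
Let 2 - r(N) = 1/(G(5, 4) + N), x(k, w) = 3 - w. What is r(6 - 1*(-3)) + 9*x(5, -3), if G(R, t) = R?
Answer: 783/14 ≈ 55.929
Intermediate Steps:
r(N) = 2 - 1/(5 + N)
r(6 - 1*(-3)) + 9*x(5, -3) = (9 + 2*(6 - 1*(-3)))/(5 + (6 - 1*(-3))) + 9*(3 - 1*(-3)) = (9 + 2*(6 + 3))/(5 + (6 + 3)) + 9*(3 + 3) = (9 + 2*9)/(5 + 9) + 9*6 = (9 + 18)/14 + 54 = (1/14)*27 + 54 = 27/14 + 54 = 783/14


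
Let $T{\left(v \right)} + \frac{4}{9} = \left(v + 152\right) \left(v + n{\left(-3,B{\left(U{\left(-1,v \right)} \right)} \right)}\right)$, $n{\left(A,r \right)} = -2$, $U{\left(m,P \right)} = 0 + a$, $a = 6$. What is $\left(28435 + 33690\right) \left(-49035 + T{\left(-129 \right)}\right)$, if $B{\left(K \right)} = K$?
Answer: $- \frac{29101586500}{9} \approx -3.2335 \cdot 10^{9}$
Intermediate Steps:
$U{\left(m,P \right)} = 6$ ($U{\left(m,P \right)} = 0 + 6 = 6$)
$T{\left(v \right)} = - \frac{4}{9} + \left(-2 + v\right) \left(152 + v\right)$ ($T{\left(v \right)} = - \frac{4}{9} + \left(v + 152\right) \left(v - 2\right) = - \frac{4}{9} + \left(152 + v\right) \left(-2 + v\right) = - \frac{4}{9} + \left(-2 + v\right) \left(152 + v\right)$)
$\left(28435 + 33690\right) \left(-49035 + T{\left(-129 \right)}\right) = \left(28435 + 33690\right) \left(-49035 + \left(- \frac{2740}{9} + \left(-129\right)^{2} + 150 \left(-129\right)\right)\right) = 62125 \left(-49035 - \frac{27121}{9}\right) = 62125 \left(- \frac{468436}{9}\right) = - \frac{29101586500}{9}$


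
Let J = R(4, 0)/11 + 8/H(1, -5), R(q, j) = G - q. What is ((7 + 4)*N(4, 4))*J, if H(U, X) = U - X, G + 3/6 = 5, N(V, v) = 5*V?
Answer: 910/3 ≈ 303.33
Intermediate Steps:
G = 9/2 (G = -½ + 5 = 9/2 ≈ 4.5000)
R(q, j) = 9/2 - q
J = 91/66 (J = (9/2 - 1*4)/11 + 8/(1 - 1*(-5)) = (9/2 - 4)*(1/11) + 8/(1 + 5) = (½)*(1/11) + 8/6 = 1/22 + 8*(⅙) = 1/22 + 4/3 = 91/66 ≈ 1.3788)
((7 + 4)*N(4, 4))*J = ((7 + 4)*(5*4))*(91/66) = (11*20)*(91/66) = 220*(91/66) = 910/3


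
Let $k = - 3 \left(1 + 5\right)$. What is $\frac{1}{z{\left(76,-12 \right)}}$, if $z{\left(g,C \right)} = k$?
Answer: $- \frac{1}{18} \approx -0.055556$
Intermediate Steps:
$k = -18$ ($k = \left(-3\right) 6 = -18$)
$z{\left(g,C \right)} = -18$
$\frac{1}{z{\left(76,-12 \right)}} = \frac{1}{-18} = - \frac{1}{18}$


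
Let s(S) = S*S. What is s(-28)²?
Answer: 614656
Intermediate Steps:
s(S) = S²
s(-28)² = ((-28)²)² = 784² = 614656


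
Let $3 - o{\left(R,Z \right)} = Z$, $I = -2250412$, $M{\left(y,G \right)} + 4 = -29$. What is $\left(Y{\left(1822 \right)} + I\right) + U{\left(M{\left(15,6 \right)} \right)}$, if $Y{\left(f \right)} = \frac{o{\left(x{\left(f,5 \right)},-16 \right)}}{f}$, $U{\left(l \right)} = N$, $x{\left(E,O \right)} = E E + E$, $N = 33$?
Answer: $- \frac{4100190519}{1822} \approx -2.2504 \cdot 10^{6}$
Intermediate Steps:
$M{\left(y,G \right)} = -33$ ($M{\left(y,G \right)} = -4 - 29 = -33$)
$x{\left(E,O \right)} = E + E^{2}$ ($x{\left(E,O \right)} = E^{2} + E = E + E^{2}$)
$U{\left(l \right)} = 33$
$o{\left(R,Z \right)} = 3 - Z$
$Y{\left(f \right)} = \frac{19}{f}$ ($Y{\left(f \right)} = \frac{3 - -16}{f} = \frac{3 + 16}{f} = \frac{19}{f}$)
$\left(Y{\left(1822 \right)} + I\right) + U{\left(M{\left(15,6 \right)} \right)} = \left(\frac{19}{1822} - 2250412\right) + 33 = - \frac{4100250645}{1822} + 33 = - \frac{4100190519}{1822}$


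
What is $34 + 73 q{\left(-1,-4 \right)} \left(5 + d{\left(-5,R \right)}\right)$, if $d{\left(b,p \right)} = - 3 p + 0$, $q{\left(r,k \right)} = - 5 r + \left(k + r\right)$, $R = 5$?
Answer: $34$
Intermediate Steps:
$q{\left(r,k \right)} = k - 4 r$
$d{\left(b,p \right)} = - 3 p$
$34 + 73 q{\left(-1,-4 \right)} \left(5 + d{\left(-5,R \right)}\right) = 34 + 73 \left(-4 - -4\right) \left(5 - 15\right) = 34 + 73 \left(-4 + 4\right) \left(5 - 15\right) = 34 + 73 \cdot 0 \left(-10\right) = 34 + 73 \cdot 0 = 34 + 0 = 34$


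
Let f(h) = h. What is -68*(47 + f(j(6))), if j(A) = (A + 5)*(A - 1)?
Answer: -6936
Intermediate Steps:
j(A) = (-1 + A)*(5 + A) (j(A) = (5 + A)*(-1 + A) = (-1 + A)*(5 + A))
-68*(47 + f(j(6))) = -68*(47 + (-5 + 6**2 + 4*6)) = -68*(47 + (-5 + 36 + 24)) = -68*(47 + 55) = -68*102 = -6936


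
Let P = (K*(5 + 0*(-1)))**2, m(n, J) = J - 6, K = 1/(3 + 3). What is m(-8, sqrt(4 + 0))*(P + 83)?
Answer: -3013/9 ≈ -334.78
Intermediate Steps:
K = 1/6 ≈ 0.16667
m(n, J) = -6 + J
P = 25/36 (P = ((5 + 0*(-1))/6)**2 = ((5 + 0)/6)**2 = ((1/6)*5)**2 = (5/6)**2 = 25/36 ≈ 0.69444)
m(-8, sqrt(4 + 0))*(P + 83) = (-6 + sqrt(4 + 0))*(25/36 + 83) = (-6 + sqrt(4))*(3013/36) = (-6 + 2)*(3013/36) = -4*3013/36 = -3013/9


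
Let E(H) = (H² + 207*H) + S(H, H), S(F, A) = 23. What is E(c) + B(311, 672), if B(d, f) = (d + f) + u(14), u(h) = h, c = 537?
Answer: 400548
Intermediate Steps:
E(H) = 23 + H² + 207*H (E(H) = (H² + 207*H) + 23 = 23 + H² + 207*H)
B(d, f) = 14 + d + f (B(d, f) = (d + f) + 14 = 14 + d + f)
E(c) + B(311, 672) = (23 + 537² + 207*537) + (14 + 311 + 672) = (23 + 288369 + 111159) + 997 = 399551 + 997 = 400548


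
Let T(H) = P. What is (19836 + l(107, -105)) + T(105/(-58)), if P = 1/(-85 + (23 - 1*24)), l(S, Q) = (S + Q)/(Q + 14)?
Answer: 155236273/7826 ≈ 19836.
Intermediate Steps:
l(S, Q) = (Q + S)/(14 + Q)
P = -1/86 (P = 1/(-85 + (23 - 24)) = 1/(-85 - 1) = 1/(-86) = -1/86 ≈ -0.011628)
T(H) = -1/86
(19836 + l(107, -105)) + T(105/(-58)) = (19836 + (-105 + 107)/(14 - 105)) - 1/86 = (19836 + 2/(-91)) - 1/86 = (19836 - 1/91*2) - 1/86 = (19836 - 2/91) - 1/86 = 1805074/91 - 1/86 = 155236273/7826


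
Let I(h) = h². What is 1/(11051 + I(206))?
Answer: 1/53487 ≈ 1.8696e-5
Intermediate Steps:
1/(11051 + I(206)) = 1/(11051 + 206²) = 1/(11051 + 42436) = 1/53487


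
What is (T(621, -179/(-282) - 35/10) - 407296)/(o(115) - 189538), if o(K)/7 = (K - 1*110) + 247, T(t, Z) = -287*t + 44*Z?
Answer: 82576519/26476134 ≈ 3.1189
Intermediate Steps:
o(K) = 959 + 7*K (o(K) = 7*((K - 1*110) + 247) = 7*((K - 110) + 247) = 7*((-110 + K) + 247) = 7*(137 + K) = 959 + 7*K)
(T(621, -179/(-282) - 35/10) - 407296)/(o(115) - 189538) = ((-287*621 + 44*(-179/(-282) - 35/10)) - 407296)/((959 + 7*115) - 189538) = ((-178227 + 44*(-179*(-1/282) - 35*1/10)) - 407296)/((959 + 805) - 189538) = ((-178227 + 44*(179/282 - 7/2)) - 407296)/(1764 - 189538) = ((-178227 + 44*(-404/141)) - 407296)/(-187774) = ((-178227 - 17776/141) - 407296)*(-1/187774) = (-25147783/141 - 407296)*(-1/187774) = -82576519/141*(-1/187774) = 82576519/26476134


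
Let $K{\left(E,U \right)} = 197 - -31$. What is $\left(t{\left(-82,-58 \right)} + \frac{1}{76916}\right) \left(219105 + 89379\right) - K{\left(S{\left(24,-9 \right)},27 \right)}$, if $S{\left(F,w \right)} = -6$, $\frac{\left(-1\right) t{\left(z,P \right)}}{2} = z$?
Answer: $\frac{23727250293}{469} \approx 5.0591 \cdot 10^{7}$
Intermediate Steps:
$t{\left(z,P \right)} = - 2 z$
$K{\left(E,U \right)} = 228$ ($K{\left(E,U \right)} = 197 + 31 = 228$)
$\left(t{\left(-82,-58 \right)} + \frac{1}{76916}\right) \left(219105 + 89379\right) - K{\left(S{\left(24,-9 \right)},27 \right)} = \left(\left(-2\right) \left(-82\right) + \frac{1}{76916}\right) \left(219105 + 89379\right) - 228 = \left(164 + \frac{1}{76916}\right) 308484 - 228 = \frac{12614225}{76916} \cdot 308484 - 228 = \frac{23727357225}{469} - 228 = \frac{23727250293}{469}$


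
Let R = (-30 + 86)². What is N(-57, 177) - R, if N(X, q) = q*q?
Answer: 28193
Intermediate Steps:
N(X, q) = q²
R = 3136 (R = 56² = 3136)
N(-57, 177) - R = 177² - 1*3136 = 31329 - 3136 = 28193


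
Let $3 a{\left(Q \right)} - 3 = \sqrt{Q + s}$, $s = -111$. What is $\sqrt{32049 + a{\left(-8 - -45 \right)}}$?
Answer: $\frac{\sqrt{288450 + 3 i \sqrt{74}}}{3} \approx 179.03 + 0.0080085 i$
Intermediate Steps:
$a{\left(Q \right)} = 1 + \frac{\sqrt{-111 + Q}}{3}$ ($a{\left(Q \right)} = 1 + \frac{\sqrt{Q - 111}}{3} = 1 + \frac{\sqrt{-111 + Q}}{3}$)
$\sqrt{32049 + a{\left(-8 - -45 \right)}} = \sqrt{32049 + \left(1 + \frac{\sqrt{-111 - -37}}{3}\right)} = \sqrt{32049 + \left(1 + \frac{\sqrt{-111 + \left(-8 + 45\right)}}{3}\right)} = \sqrt{32049 + \left(1 + \frac{\sqrt{-111 + 37}}{3}\right)} = \sqrt{32049 + \left(1 + \frac{\sqrt{-74}}{3}\right)} = \sqrt{32049 + \left(1 + \frac{i \sqrt{74}}{3}\right)} = \sqrt{32050 + \frac{i \sqrt{74}}{3}}$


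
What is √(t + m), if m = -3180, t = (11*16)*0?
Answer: 2*I*√795 ≈ 56.391*I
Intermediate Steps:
t = 0 (t = 176*0 = 0)
√(t + m) = √(0 - 3180) = √(-3180) = 2*I*√795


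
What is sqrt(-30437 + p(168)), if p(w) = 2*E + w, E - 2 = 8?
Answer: 3*I*sqrt(3361) ≈ 173.92*I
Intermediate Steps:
E = 10 (E = 2 + 8 = 10)
p(w) = 20 + w (p(w) = 2*10 + w = 20 + w)
sqrt(-30437 + p(168)) = sqrt(-30437 + (20 + 168)) = sqrt(-30437 + 188) = sqrt(-30249) = 3*I*sqrt(3361)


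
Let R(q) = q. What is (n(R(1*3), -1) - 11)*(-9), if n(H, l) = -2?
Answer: 117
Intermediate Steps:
(n(R(1*3), -1) - 11)*(-9) = (-2 - 11)*(-9) = -13*(-9) = 117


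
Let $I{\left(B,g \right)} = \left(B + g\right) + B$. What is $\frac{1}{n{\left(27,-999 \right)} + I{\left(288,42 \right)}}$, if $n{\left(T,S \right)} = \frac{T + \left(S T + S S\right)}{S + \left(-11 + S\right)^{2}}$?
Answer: $\frac{1019101}{630775473} \approx 0.0016156$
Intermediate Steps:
$I{\left(B,g \right)} = g + 2 B$
$n{\left(T,S \right)} = \frac{T + S^{2} + S T}{S + \left(-11 + S\right)^{2}}$ ($n{\left(T,S \right)} = \frac{T + \left(S T + S^{2}\right)}{S + \left(-11 + S\right)^{2}} = \frac{T + \left(S^{2} + S T\right)}{S + \left(-11 + S\right)^{2}} = \frac{T + S^{2} + S T}{S + \left(-11 + S\right)^{2}}$)
$\frac{1}{n{\left(27,-999 \right)} + I{\left(288,42 \right)}} = \frac{1}{\frac{27 + \left(-999\right)^{2} - 26973}{-999 + \left(-11 - 999\right)^{2}} + \left(42 + 2 \cdot 288\right)} = \frac{1}{\frac{27 + 998001 - 26973}{-999 + \left(-1010\right)^{2}} + \left(42 + 576\right)} = \frac{1}{\frac{1}{-999 + 1020100} \cdot 971055 + 618} = \frac{1}{\frac{1}{1019101} \cdot 971055 + 618} = \frac{1}{\frac{971055}{1019101} + 618} = \frac{1}{\frac{630775473}{1019101}} = \frac{1019101}{630775473}$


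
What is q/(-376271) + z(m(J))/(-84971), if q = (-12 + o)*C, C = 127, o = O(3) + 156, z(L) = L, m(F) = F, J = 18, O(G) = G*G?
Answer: -1657844379/31972123141 ≈ -0.051853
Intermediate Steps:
O(G) = G²
o = 165 (o = 3² + 156 = 9 + 156 = 165)
q = 19431 (q = (-12 + 165)*127 = 153*127 = 19431)
q/(-376271) + z(m(J))/(-84971) = 19431/(-376271) + 18/(-84971) = 19431*(-1/376271) + 18*(-1/84971) = -19431/376271 - 18/84971 = -1657844379/31972123141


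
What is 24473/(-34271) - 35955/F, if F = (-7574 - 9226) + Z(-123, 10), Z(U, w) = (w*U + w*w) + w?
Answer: 158731529/122827264 ≈ 1.2923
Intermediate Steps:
Z(U, w) = w + w² + U*w (Z(U, w) = (U*w + w²) + w = (w² + U*w) + w = w + w² + U*w)
F = -17920 (F = (-7574 - 9226) + 10*(1 - 123 + 10) = -16800 + 10*(-112) = -16800 - 1120 = -17920)
24473/(-34271) - 35955/F = 24473/(-34271) - 35955/(-17920) = 24473*(-1/34271) - 35955*(-1/17920) = -24473/34271 + 7191/3584 = 158731529/122827264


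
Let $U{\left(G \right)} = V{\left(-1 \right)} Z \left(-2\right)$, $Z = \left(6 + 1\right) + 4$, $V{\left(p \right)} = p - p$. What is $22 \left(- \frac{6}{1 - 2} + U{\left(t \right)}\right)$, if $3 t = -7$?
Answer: $132$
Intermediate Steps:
$t = - \frac{7}{3}$ ($t = \frac{1}{3} \left(-7\right) = - \frac{7}{3} \approx -2.3333$)
$V{\left(p \right)} = 0$
$Z = 11$ ($Z = 7 + 4 = 11$)
$U{\left(G \right)} = 0$ ($U{\left(G \right)} = 0 \cdot 11 \left(-2\right) = 0 \left(-2\right) = 0$)
$22 \left(- \frac{6}{1 - 2} + U{\left(t \right)}\right) = 22 \left(- \frac{6}{1 - 2} + 0\right) = 22 \left(- \frac{6}{-1} + 0\right) = 22 \left(\left(-6\right) \left(-1\right) + 0\right) = 22 \left(6 + 0\right) = 22 \cdot 6 = 132$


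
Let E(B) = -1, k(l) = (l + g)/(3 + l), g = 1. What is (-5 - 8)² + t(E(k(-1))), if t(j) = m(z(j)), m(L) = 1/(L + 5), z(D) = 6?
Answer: 1860/11 ≈ 169.09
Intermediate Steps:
k(l) = (1 + l)/(3 + l) (k(l) = (l + 1)/(3 + l) = (1 + l)/(3 + l))
m(L) = 1/(5 + L)
t(j) = 1/11 (t(j) = 1/(5 + 6) = 1/11)
(-5 - 8)² + t(E(k(-1))) = (-5 - 8)² + 1/11 = (-13)² + 1/11 = 169 + 1/11 = 1860/11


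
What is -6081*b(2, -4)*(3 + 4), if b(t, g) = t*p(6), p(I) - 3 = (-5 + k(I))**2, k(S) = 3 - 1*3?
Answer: -2383752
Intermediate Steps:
k(S) = 0 (k(S) = 3 - 3 = 0)
p(I) = 28 (p(I) = 3 + (-5 + 0)**2 = 3 + (-5)**2 = 3 + 25 = 28)
b(t, g) = 28*t (b(t, g) = t*28 = 28*t)
-6081*b(2, -4)*(3 + 4) = -6081*28*2*(3 + 4) = -340536*7 = -6081*392 = -2383752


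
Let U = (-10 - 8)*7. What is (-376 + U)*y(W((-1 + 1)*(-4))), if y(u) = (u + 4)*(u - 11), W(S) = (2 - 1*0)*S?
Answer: 22088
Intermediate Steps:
W(S) = 2*S (W(S) = (2 + 0)*S = 2*S)
y(u) = (-11 + u)*(4 + u) (y(u) = (4 + u)*(-11 + u) = (-11 + u)*(4 + u))
U = -126 (U = -18*7 = -126)
(-376 + U)*y(W((-1 + 1)*(-4))) = (-376 - 126)*(-44 + (2*((-1 + 1)*(-4)))² - 14*(-1 + 1)*(-4)) = -502*(-44 + (2*(0*(-4)))² - 14*0*(-4)) = -502*(-44 + (2*0)² - 14*0) = -502*(-44 + 0² - 7*0) = -502*(-44 + 0 + 0) = -502*(-44) = 22088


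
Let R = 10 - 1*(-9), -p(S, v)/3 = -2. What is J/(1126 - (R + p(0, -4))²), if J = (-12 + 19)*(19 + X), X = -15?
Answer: 28/501 ≈ 0.055888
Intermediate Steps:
p(S, v) = 6 (p(S, v) = -3*(-2) = 6)
J = 28 (J = (-12 + 19)*(19 - 15) = 7*4 = 28)
R = 19 (R = 10 + 9 = 19)
J/(1126 - (R + p(0, -4))²) = 28/(1126 - (19 + 6)²) = 28/(1126 - 1*25²) = 28/(1126 - 1*625) = 28/(1126 - 625) = 28/501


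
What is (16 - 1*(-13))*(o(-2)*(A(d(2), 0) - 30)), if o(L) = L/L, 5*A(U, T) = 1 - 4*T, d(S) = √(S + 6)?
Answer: -4321/5 ≈ -864.20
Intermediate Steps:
d(S) = √(6 + S)
A(U, T) = ⅕ - 4*T/5 (A(U, T) = (1 - 4*T)/5 = ⅕ - 4*T/5)
o(L) = 1
(16 - 1*(-13))*(o(-2)*(A(d(2), 0) - 30)) = (16 - 1*(-13))*(1*((⅕ - ⅘*0) - 30)) = (16 + 13)*(1*((⅕ + 0) - 30)) = 29*(1*(⅕ - 30)) = 29*(1*(-149/5)) = 29*(-149/5) = -4321/5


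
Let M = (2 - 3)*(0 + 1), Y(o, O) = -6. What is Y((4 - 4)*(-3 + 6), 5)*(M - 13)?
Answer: 84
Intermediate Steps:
M = -1 (M = -1*1 = -1)
Y((4 - 4)*(-3 + 6), 5)*(M - 13) = -6*(-1 - 13) = -6*(-14) = 84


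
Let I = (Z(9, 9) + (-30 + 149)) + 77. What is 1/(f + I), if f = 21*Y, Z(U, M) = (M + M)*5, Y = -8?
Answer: 1/118 ≈ 0.0084746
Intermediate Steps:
Z(U, M) = 10*M (Z(U, M) = (2*M)*5 = 10*M)
f = -168 (f = 21*(-8) = -168)
I = 286 (I = (10*9 + (-30 + 149)) + 77 = (90 + 119) + 77 = 209 + 77 = 286)
1/(f + I) = 1/(-168 + 286) = 1/118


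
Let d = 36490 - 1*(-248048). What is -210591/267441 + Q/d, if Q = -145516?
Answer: -16473014419/12682854543 ≈ -1.2988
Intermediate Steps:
d = 284538 (d = 36490 + 248048 = 284538)
-210591/267441 + Q/d = -210591/267441 - 145516/284538 = -210591*1/267441 - 145516*1/284538 = -70197/89147 - 72758/142269 = -16473014419/12682854543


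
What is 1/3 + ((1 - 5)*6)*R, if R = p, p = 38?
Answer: -2735/3 ≈ -911.67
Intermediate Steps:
R = 38
1/3 + ((1 - 5)*6)*R = 1/3 + ((1 - 5)*6)*38 = ⅓ - 4*6*38 = ⅓ - 24*38 = ⅓ - 912 = -2735/3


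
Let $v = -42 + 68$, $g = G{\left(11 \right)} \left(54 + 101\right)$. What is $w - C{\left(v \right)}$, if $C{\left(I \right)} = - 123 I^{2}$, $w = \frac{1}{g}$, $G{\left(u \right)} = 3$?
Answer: $\frac{38663821}{465} \approx 83148.0$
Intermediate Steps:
$g = 465$ ($g = 3 \left(54 + 101\right) = 3 \cdot 155 = 465$)
$v = 26$
$w = \frac{1}{465} \approx 0.0021505$
$w - C{\left(v \right)} = \frac{1}{465} - - 123 \cdot 26^{2} = \frac{1}{465} - \left(-123\right) 676 = \frac{1}{465} - -83148 = \frac{1}{465} + 83148 = \frac{38663821}{465}$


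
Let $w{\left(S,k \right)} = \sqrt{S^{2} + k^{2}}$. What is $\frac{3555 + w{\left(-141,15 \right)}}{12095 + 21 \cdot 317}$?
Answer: $\frac{3555}{18752} + \frac{3 \sqrt{2234}}{18752} \approx 0.19714$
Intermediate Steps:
$\frac{3555 + w{\left(-141,15 \right)}}{12095 + 21 \cdot 317} = \frac{3555 + \sqrt{\left(-141\right)^{2} + 15^{2}}}{12095 + 21 \cdot 317} = \frac{3555 + \sqrt{19881 + 225}}{12095 + 6657} = \frac{3555 + \sqrt{20106}}{18752} = \left(3555 + 3 \sqrt{2234}\right) \frac{1}{18752} = \frac{3555}{18752} + \frac{3 \sqrt{2234}}{18752}$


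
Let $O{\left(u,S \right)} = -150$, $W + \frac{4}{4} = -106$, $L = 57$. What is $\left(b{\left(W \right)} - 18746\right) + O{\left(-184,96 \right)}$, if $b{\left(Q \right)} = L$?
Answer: $-18839$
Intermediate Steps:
$W = -107$ ($W = -1 - 106 = -107$)
$b{\left(Q \right)} = 57$
$\left(b{\left(W \right)} - 18746\right) + O{\left(-184,96 \right)} = \left(57 - 18746\right) - 150 = -18689 - 150 = -18839$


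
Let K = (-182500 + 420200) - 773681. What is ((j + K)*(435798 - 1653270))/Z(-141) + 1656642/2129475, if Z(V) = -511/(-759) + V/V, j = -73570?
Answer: 39981777409413995338/90147775 ≈ 4.4351e+11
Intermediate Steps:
Z(V) = 1270/759 (Z(V) = -511*(-1/759) + 1 = 511/759 + 1 = 1270/759)
K = -535981 (K = 237700 - 773681 = -535981)
((j + K)*(435798 - 1653270))/Z(-141) + 1656642/2129475 = ((-73570 - 535981)*(435798 - 1653270))/(1270/759) + 1656642/2129475 = -609551*(-1217472)*(759/1270) + 1656642*(1/2129475) = 742111275072*(759/1270) + 552214/709825 = 281631228889824/635 + 552214/709825 = 39981777409413995338/90147775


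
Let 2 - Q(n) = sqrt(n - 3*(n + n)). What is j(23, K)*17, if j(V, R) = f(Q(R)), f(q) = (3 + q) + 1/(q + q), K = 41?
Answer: 17*(-389*I + 14*sqrt(205))/(2*(sqrt(205) + 2*I)) ≈ 85.081 - 242.82*I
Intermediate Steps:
Q(n) = 2 - sqrt(5)*sqrt(-n) (Q(n) = 2 - sqrt(n - 3*(n + n)) = 2 - sqrt(n - 6*n) = 2 - sqrt(-5*n) = 2 - sqrt(5)*sqrt(-n))
f(q) = 3 + q + 1/(2*q) (f(q) = (3 + q) + 1/(2*q) = 3 + q + 1/(2*q))
j(V, R) = 5 + 1/(2*(2 - sqrt(5)*sqrt(-R))) - sqrt(5)*sqrt(-R) (j(V, R) = 3 + (2 - sqrt(5)*sqrt(-R)) + 1/(2*(2 - sqrt(5)*sqrt(-R))) = 5 + 1/(2*(2 - sqrt(5)*sqrt(-R))) - sqrt(5)*sqrt(-R))
j(23, K)*17 = ((-21 + 10*41 + 14*sqrt(5)*sqrt(-1*41))/(2*(-2 + sqrt(5)*sqrt(-1*41))))*17 = ((-21 + 410 + 14*sqrt(5)*sqrt(-41))/(2*(-2 + sqrt(5)*sqrt(-41))))*17 = ((-21 + 410 + 14*sqrt(5)*(I*sqrt(41)))/(2*(-2 + sqrt(5)*(I*sqrt(41)))))*17 = ((-21 + 410 + 14*I*sqrt(205))/(2*(-2 + I*sqrt(205))))*17 = ((389 + 14*I*sqrt(205))/(2*(-2 + I*sqrt(205))))*17 = 17*(389 + 14*I*sqrt(205))/(2*(-2 + I*sqrt(205)))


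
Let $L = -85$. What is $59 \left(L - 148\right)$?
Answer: $-13747$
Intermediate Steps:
$59 \left(L - 148\right) = 59 \left(-85 - 148\right) = 59 \left(-233\right) = -13747$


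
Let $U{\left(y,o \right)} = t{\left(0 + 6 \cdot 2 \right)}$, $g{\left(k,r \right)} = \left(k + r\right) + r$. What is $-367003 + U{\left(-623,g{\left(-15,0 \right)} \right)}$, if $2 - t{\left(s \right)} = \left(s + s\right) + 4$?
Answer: $-367029$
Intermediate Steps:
$g{\left(k,r \right)} = k + 2 r$
$t{\left(s \right)} = -2 - 2 s$ ($t{\left(s \right)} = 2 - \left(\left(s + s\right) + 4\right) = 2 - \left(2 s + 4\right) = 2 - \left(4 + 2 s\right) = -2 - 2 s$)
$U{\left(y,o \right)} = -26$ ($U{\left(y,o \right)} = -2 - 2 \left(0 + 6 \cdot 2\right) = -2 - 2 \left(0 + 12\right) = -2 - 24 = -26$)
$-367003 + U{\left(-623,g{\left(-15,0 \right)} \right)} = -367003 - 26 = -367029$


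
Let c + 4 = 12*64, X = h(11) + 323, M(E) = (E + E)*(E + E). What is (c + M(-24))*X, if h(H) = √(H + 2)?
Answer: 990964 + 3068*√13 ≈ 1.0020e+6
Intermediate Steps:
h(H) = √(2 + H)
M(E) = 4*E² (M(E) = (2*E)*(2*E) = 4*E²)
X = 323 + √13 (X = √(2 + 11) + 323 = √13 + 323 = 323 + √13 ≈ 326.61)
c = 764 (c = -4 + 12*64 = -4 + 768 = 764)
(c + M(-24))*X = (764 + 4*(-24)²)*(323 + √13) = (764 + 4*576)*(323 + √13) = (764 + 2304)*(323 + √13) = 3068*(323 + √13) = 990964 + 3068*√13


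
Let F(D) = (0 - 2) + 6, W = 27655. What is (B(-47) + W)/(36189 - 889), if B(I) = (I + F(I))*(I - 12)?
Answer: 7548/8825 ≈ 0.85530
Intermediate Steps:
F(D) = 4 (F(D) = -2 + 6 = 4)
B(I) = (-12 + I)*(4 + I) (B(I) = (I + 4)*(I - 12) = (4 + I)*(-12 + I) = (-12 + I)*(4 + I))
(B(-47) + W)/(36189 - 889) = ((-48 + (-47)² - 8*(-47)) + 27655)/(36189 - 889) = ((-48 + 2209 + 376) + 27655)/35300 = (2537 + 27655)*(1/35300) = 30192*(1/35300) = 7548/8825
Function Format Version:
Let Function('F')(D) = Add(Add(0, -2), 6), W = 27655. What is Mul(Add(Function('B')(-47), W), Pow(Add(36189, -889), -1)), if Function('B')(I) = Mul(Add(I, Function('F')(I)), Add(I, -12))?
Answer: Rational(7548, 8825) ≈ 0.85530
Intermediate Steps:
Function('F')(D) = 4 (Function('F')(D) = Add(-2, 6) = 4)
Function('B')(I) = Mul(Add(-12, I), Add(4, I)) (Function('B')(I) = Mul(Add(I, 4), Add(I, -12)) = Mul(Add(4, I), Add(-12, I)) = Mul(Add(-12, I), Add(4, I)))
Mul(Add(Function('B')(-47), W), Pow(Add(36189, -889), -1)) = Mul(Add(Add(-48, Pow(-47, 2), Mul(-8, -47)), 27655), Pow(Add(36189, -889), -1)) = Mul(Add(Add(-48, 2209, 376), 27655), Pow(35300, -1)) = Mul(Add(2537, 27655), Rational(1, 35300)) = Mul(30192, Rational(1, 35300)) = Rational(7548, 8825)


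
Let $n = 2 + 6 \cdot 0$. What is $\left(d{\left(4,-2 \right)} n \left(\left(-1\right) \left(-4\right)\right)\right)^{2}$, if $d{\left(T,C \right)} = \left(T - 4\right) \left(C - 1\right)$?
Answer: $0$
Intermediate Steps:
$n = 2$ ($n = 2 + 0 = 2$)
$d{\left(T,C \right)} = \left(-1 + C\right) \left(-4 + T\right)$ ($d{\left(T,C \right)} = \left(-4 + T\right) \left(-1 + C\right) = \left(-1 + C\right) \left(-4 + T\right)$)
$\left(d{\left(4,-2 \right)} n \left(\left(-1\right) \left(-4\right)\right)\right)^{2} = \left(\left(4 - 4 - -8 - 8\right) 2 \left(\left(-1\right) \left(-4\right)\right)\right)^{2} = \left(\left(4 - 4 + 8 - 8\right) 2 \cdot 4\right)^{2} = \left(0 \cdot 2 \cdot 4\right)^{2} = \left(0 \cdot 4\right)^{2} = 0^{2} = 0$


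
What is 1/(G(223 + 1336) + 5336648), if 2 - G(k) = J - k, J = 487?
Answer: 1/5337722 ≈ 1.8735e-7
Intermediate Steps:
G(k) = -485 + k (G(k) = 2 - (487 - k) = 2 + (-487 + k) = -485 + k)
1/(G(223 + 1336) + 5336648) = 1/((-485 + (223 + 1336)) + 5336648) = 1/((-485 + 1559) + 5336648) = 1/(1074 + 5336648) = 1/5337722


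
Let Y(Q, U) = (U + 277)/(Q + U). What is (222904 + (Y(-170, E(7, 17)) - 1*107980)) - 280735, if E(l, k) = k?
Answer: -8456459/51 ≈ -1.6581e+5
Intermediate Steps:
Y(Q, U) = (277 + U)/(Q + U)
(222904 + (Y(-170, E(7, 17)) - 1*107980)) - 280735 = (222904 + ((277 + 17)/(-170 + 17) - 1*107980)) - 280735 = (222904 + (294/(-153) - 107980)) - 280735 = (222904 + (-1/153*294 - 107980)) - 280735 = (222904 + (-98/51 - 107980)) - 280735 = (222904 - 5507078/51) - 280735 = 5861026/51 - 280735 = -8456459/51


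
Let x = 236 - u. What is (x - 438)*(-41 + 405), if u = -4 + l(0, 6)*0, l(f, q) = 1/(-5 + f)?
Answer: -72072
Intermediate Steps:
u = -4 (u = -4 + 0/(-5 + 0) = -4 + 0/(-5) = -4 - ⅕*0 = -4 + 0 = -4)
x = 240 (x = 236 - 1*(-4) = 236 + 4 = 240)
(x - 438)*(-41 + 405) = (240 - 438)*(-41 + 405) = -198*364 = -72072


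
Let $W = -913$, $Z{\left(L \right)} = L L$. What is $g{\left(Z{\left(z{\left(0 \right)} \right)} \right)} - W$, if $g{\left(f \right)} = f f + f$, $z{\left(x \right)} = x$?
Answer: $913$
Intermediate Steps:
$Z{\left(L \right)} = L^{2}$
$g{\left(f \right)} = f + f^{2}$ ($g{\left(f \right)} = f^{2} + f = f + f^{2}$)
$g{\left(Z{\left(z{\left(0 \right)} \right)} \right)} - W = 0^{2} \left(1 + 0^{2}\right) - -913 = 0 \left(1 + 0\right) + 913 = 0 \cdot 1 + 913 = 0 + 913 = 913$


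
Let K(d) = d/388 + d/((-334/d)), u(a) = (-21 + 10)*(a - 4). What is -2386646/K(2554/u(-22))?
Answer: 3162337940602984/285865389 ≈ 1.1062e+7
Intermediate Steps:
u(a) = 44 - 11*a (u(a) = -11*(-4 + a) = 44 - 11*a)
K(d) = -d²/334 + d/388 (K(d) = d*(1/388) + d*(-d/334) = d/388 - d²/334 = -d²/334 + d/388)
-2386646/K(2554/u(-22)) = -2386646*9265828/(1277*(167 - 495476/(44 - 11*(-22)))) = -2386646*9265828/(1277*(167 - 495476/(44 + 242))) = -2386646*9265828/(1277*(167 - 495476/286)) = -2386646*9265828/(1277*(167 - 194*1277/143)) = -2386646*9265828/(1277*(167 - 247738/143)) = -2386646/((1/64796)*(1277/143)*(-223857/143)) = -2386646/(-285865389/1325013404) = -2386646*(-1325013404/285865389) = 3162337940602984/285865389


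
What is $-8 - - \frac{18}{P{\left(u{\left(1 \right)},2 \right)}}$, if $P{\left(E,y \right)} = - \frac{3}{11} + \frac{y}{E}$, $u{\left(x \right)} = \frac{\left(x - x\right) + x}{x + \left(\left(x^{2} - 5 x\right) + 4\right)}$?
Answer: $\frac{46}{19} \approx 2.4211$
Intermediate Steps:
$u{\left(x \right)} = \frac{x}{4 + x^{2} - 4 x}$ ($u{\left(x \right)} = \frac{0 + x}{x + \left(4 + x^{2} - 5 x\right)} = \frac{x}{4 + x^{2} - 4 x}$)
$P{\left(E,y \right)} = - \frac{3}{11} + \frac{y}{E}$ ($P{\left(E,y \right)} = \left(-3\right) \frac{1}{11} + \frac{y}{E} = - \frac{3}{11} + \frac{y}{E}$)
$-8 - - \frac{18}{P{\left(u{\left(1 \right)},2 \right)}} = -8 - - \frac{18}{- \frac{3}{11} + \frac{2}{1 \frac{1}{4 + 1^{2} - 4}}} = -8 - - \frac{18}{- \frac{3}{11} + \frac{2}{1 \frac{1}{4 + 1 - 4}}} = -8 - - \frac{18}{- \frac{3}{11} + \frac{2}{1 \cdot 1^{-1}}} = -8 - - \frac{18}{- \frac{3}{11} + \frac{2}{1 \cdot 1}} = -8 - - \frac{18}{- \frac{3}{11} + \frac{2}{1}} = -8 - - \frac{18}{- \frac{3}{11} + 2 \cdot 1} = -8 - - \frac{18}{- \frac{3}{11} + 2} = -8 - - \frac{18}{\frac{19}{11}} = -8 - \left(-18\right) \frac{11}{19} = -8 - - \frac{198}{19} = -8 + \frac{198}{19} = \frac{46}{19}$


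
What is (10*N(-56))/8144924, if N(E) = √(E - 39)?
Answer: 5*I*√95/4072462 ≈ 1.1967e-5*I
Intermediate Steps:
N(E) = √(-39 + E)
(10*N(-56))/8144924 = (10*√(-39 - 56))/8144924 = (10*√(-95))*(1/8144924) = (10*(I*√95))*(1/8144924) = (10*I*√95)*(1/8144924) = 5*I*√95/4072462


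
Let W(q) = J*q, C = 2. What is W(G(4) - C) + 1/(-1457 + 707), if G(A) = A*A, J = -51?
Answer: -535501/750 ≈ -714.00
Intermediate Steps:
G(A) = A²
W(q) = -51*q
W(G(4) - C) + 1/(-1457 + 707) = -51*(4² - 1*2) + 1/(-1457 + 707) = -51*(16 - 2) + 1/(-750) = -51*14 - 1/750 = -714 - 1/750 = -535501/750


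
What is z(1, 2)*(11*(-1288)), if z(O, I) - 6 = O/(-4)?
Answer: -81466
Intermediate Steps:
z(O, I) = 6 - O/4 (z(O, I) = 6 + O/(-4) = 6 + O*(-¼) = 6 - O/4)
z(1, 2)*(11*(-1288)) = (6 - ¼*1)*(11*(-1288)) = (6 - ¼)*(-14168) = (23/4)*(-14168) = -81466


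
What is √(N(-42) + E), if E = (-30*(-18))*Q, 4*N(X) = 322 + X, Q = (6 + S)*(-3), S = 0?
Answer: 5*I*√386 ≈ 98.234*I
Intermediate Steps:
Q = -18 (Q = (6 + 0)*(-3) = 6*(-3) = -18)
N(X) = 161/2 + X/4 (N(X) = (322 + X)/4 = 161/2 + X/4)
E = -9720 (E = -30*(-18)*(-18) = 540*(-18) = -9720)
√(N(-42) + E) = √((161/2 + (¼)*(-42)) - 9720) = √((161/2 - 21/2) - 9720) = √(70 - 9720) = √(-9650) = 5*I*√386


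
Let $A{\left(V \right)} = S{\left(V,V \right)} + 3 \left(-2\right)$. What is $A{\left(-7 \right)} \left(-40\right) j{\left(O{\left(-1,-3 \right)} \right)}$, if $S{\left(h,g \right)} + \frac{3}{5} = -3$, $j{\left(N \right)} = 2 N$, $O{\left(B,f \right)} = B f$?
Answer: $2304$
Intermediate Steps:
$S{\left(h,g \right)} = - \frac{18}{5}$ ($S{\left(h,g \right)} = - \frac{3}{5} - 3 = - \frac{18}{5}$)
$A{\left(V \right)} = - \frac{48}{5}$ ($A{\left(V \right)} = - \frac{18}{5} + 3 \left(-2\right) = - \frac{18}{5} - 6 = - \frac{48}{5}$)
$A{\left(-7 \right)} \left(-40\right) j{\left(O{\left(-1,-3 \right)} \right)} = \left(- \frac{48}{5}\right) \left(-40\right) 2 \left(\left(-1\right) \left(-3\right)\right) = 384 \cdot 2 \cdot 3 = 384 \cdot 6 = 2304$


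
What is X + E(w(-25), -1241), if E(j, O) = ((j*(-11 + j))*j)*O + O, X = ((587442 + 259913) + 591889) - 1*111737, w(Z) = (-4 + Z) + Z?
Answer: 236545406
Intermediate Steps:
w(Z) = -4 + 2*Z
X = 1327507 (X = (847355 + 591889) - 111737 = 1439244 - 111737 = 1327507)
E(j, O) = O + O*j²*(-11 + j) (E(j, O) = (j²*(-11 + j))*O + O = O*j²*(-11 + j) + O = O + O*j²*(-11 + j))
X + E(w(-25), -1241) = 1327507 - 1241*(1 + (-4 + 2*(-25))³ - 11*(-4 + 2*(-25))²) = 1327507 - 1241*(1 + (-4 - 50)³ - 11*(-4 - 50)²) = 1327507 - 1241*(1 + (-54)³ - 11*(-54)²) = 1327507 - 1241*(1 - 157464 - 11*2916) = 1327507 - 1241*(1 - 157464 - 32076) = 1327507 - 1241*(-189539) = 1327507 + 235217899 = 236545406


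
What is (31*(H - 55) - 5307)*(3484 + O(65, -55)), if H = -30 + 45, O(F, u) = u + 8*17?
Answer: -23340055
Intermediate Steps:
O(F, u) = 136 + u (O(F, u) = u + 136 = 136 + u)
H = 15
(31*(H - 55) - 5307)*(3484 + O(65, -55)) = (31*(15 - 55) - 5307)*(3484 + (136 - 55)) = (31*(-40) - 5307)*(3484 + 81) = (-1240 - 5307)*3565 = -6547*3565 = -23340055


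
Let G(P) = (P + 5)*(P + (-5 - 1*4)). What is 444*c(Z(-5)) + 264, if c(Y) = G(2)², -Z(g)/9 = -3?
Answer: 1066308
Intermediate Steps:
Z(g) = 27 (Z(g) = -9*(-3) = 27)
G(P) = (-9 + P)*(5 + P) (G(P) = (5 + P)*(P + (-5 - 4)) = (5 + P)*(P - 9) = (5 + P)*(-9 + P) = (-9 + P)*(5 + P))
c(Y) = 2401 (c(Y) = (-45 + 2² - 4*2)² = (-45 + 4 - 8)² = (-49)² = 2401)
444*c(Z(-5)) + 264 = 444*2401 + 264 = 1066044 + 264 = 1066308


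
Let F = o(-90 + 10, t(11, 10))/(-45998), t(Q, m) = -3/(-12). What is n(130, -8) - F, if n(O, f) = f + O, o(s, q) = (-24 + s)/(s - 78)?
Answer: 221664388/1816921 ≈ 122.00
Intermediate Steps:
t(Q, m) = ¼ (t(Q, m) = -3*(-1/12) = ¼)
o(s, q) = (-24 + s)/(-78 + s)
n(O, f) = O + f
F = -26/1816921 (F = ((-24 + (-90 + 10))/(-78 + (-90 + 10)))/(-45998) = ((-24 - 80)/(-78 - 80))*(-1/45998) = (-104/(-158))*(-1/45998) = -1/158*(-104)*(-1/45998) = (52/79)*(-1/45998) = -26/1816921 ≈ -1.4310e-5)
n(130, -8) - F = (130 - 8) - 1*(-26/1816921) = 122 + 26/1816921 = 221664388/1816921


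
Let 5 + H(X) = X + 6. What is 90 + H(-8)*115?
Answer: -715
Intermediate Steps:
H(X) = 1 + X (H(X) = -5 + (X + 6) = -5 + (6 + X) = 1 + X)
90 + H(-8)*115 = 90 + (1 - 8)*115 = 90 - 7*115 = 90 - 805 = -715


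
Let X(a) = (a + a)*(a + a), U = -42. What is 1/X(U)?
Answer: 1/7056 ≈ 0.00014172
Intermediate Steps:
X(a) = 4*a**2 (X(a) = (2*a)*(2*a) = 4*a**2)
1/X(U) = 1/(4*(-42)**2) = 1/(4*1764) = 1/7056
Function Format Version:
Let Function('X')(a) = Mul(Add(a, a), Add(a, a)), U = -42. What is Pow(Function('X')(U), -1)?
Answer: Rational(1, 7056) ≈ 0.00014172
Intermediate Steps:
Function('X')(a) = Mul(4, Pow(a, 2)) (Function('X')(a) = Mul(Mul(2, a), Mul(2, a)) = Mul(4, Pow(a, 2)))
Pow(Function('X')(U), -1) = Pow(Mul(4, Pow(-42, 2)), -1) = Pow(Mul(4, 1764), -1) = Pow(7056, -1) = Rational(1, 7056)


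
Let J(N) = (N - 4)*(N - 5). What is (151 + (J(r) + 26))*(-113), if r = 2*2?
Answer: -20001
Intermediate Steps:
r = 4
J(N) = (-5 + N)*(-4 + N) (J(N) = (-4 + N)*(-5 + N) = (-5 + N)*(-4 + N))
(151 + (J(r) + 26))*(-113) = (151 + ((20 + 4² - 9*4) + 26))*(-113) = (151 + ((20 + 16 - 36) + 26))*(-113) = (151 + (0 + 26))*(-113) = (151 + 26)*(-113) = 177*(-113) = -20001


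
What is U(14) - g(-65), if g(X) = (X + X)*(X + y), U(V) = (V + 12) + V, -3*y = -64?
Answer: -16910/3 ≈ -5636.7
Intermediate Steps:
y = 64/3 (y = -⅓*(-64) = 64/3 ≈ 21.333)
U(V) = 12 + 2*V (U(V) = (12 + V) + V = 12 + 2*V)
g(X) = 2*X*(64/3 + X) (g(X) = (X + X)*(X + 64/3) = (2*X)*(64/3 + X) = 2*X*(64/3 + X))
U(14) - g(-65) = (12 + 2*14) - 2*(-65)*(64 + 3*(-65))/3 = (12 + 28) - 2*(-65)*(64 - 195)/3 = 40 - 2*(-65)*(-131)/3 = 40 - 1*17030/3 = 40 - 17030/3 = -16910/3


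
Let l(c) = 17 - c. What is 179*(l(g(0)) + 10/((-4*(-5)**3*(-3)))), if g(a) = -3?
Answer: 536821/150 ≈ 3578.8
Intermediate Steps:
179*(l(g(0)) + 10/((-4*(-5)**3*(-3)))) = 179*((17 - 1*(-3)) + 10/((-4*(-5)**3*(-3)))) = 179*((17 + 3) + 10/((-4*(-125)*(-3)))) = 179*(20 + 10/((500*(-3)))) = 179*(20 + 10/(-1500)) = 179*(20 + 10*(-1/1500)) = 179*(20 - 1/150) = 179*(2999/150) = 536821/150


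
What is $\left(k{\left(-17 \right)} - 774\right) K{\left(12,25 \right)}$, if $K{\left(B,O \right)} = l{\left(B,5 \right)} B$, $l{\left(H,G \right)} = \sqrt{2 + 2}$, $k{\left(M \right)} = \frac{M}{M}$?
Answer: $-18552$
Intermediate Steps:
$k{\left(M \right)} = 1$
$l{\left(H,G \right)} = 2$ ($l{\left(H,G \right)} = \sqrt{4} = 2$)
$K{\left(B,O \right)} = 2 B$
$\left(k{\left(-17 \right)} - 774\right) K{\left(12,25 \right)} = \left(1 - 774\right) 2 \cdot 12 = \left(-773\right) 24 = -18552$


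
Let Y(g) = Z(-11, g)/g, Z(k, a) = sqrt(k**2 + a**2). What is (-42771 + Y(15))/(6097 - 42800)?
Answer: 42771/36703 - sqrt(346)/550545 ≈ 1.1653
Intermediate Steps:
Z(k, a) = sqrt(a**2 + k**2)
Y(g) = sqrt(121 + g**2)/g (Y(g) = sqrt(g**2 + (-11)**2)/g = sqrt(g**2 + 121)/g = sqrt(121 + g**2)/g)
(-42771 + Y(15))/(6097 - 42800) = (-42771 + sqrt(121 + 15**2)/15)/(6097 - 42800) = (-42771 + sqrt(121 + 225)/15)/(-36703) = (-42771 + sqrt(346)/15)*(-1/36703) = 42771/36703 - sqrt(346)/550545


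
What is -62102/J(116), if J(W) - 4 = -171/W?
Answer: -7203832/293 ≈ -24586.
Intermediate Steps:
J(W) = 4 - 171/W
-62102/J(116) = -62102/(4 - 171/116) = -62102/293/116 = -62102*116/293 = -7203832/293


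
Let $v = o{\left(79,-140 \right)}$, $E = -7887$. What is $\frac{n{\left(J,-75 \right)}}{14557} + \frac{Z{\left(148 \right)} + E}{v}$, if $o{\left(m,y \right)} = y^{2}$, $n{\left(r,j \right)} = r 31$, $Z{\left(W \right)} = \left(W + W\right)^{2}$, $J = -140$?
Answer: $\frac{1075551053}{285317200} \approx 3.7697$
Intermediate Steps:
$Z{\left(W \right)} = 4 W^{2}$ ($Z{\left(W \right)} = \left(2 W\right)^{2} = 4 W^{2}$)
$n{\left(r,j \right)} = 31 r$
$v = 19600$ ($v = \left(-140\right)^{2} = 19600$)
$\frac{n{\left(J,-75 \right)}}{14557} + \frac{Z{\left(148 \right)} + E}{v} = \frac{31 \left(-140\right)}{14557} + \frac{4 \cdot 148^{2} - 7887}{19600} = \left(-4340\right) \frac{1}{14557} + \left(4 \cdot 21904 - 7887\right) \frac{1}{19600} = - \frac{4340}{14557} + \left(87616 - 7887\right) \frac{1}{19600} = - \frac{4340}{14557} + 79729 \cdot \frac{1}{19600} = - \frac{4340}{14557} + \frac{79729}{19600} = \frac{1075551053}{285317200}$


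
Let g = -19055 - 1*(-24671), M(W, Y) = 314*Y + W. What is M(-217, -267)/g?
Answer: -84055/5616 ≈ -14.967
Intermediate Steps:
M(W, Y) = W + 314*Y
g = 5616 (g = -19055 + 24671 = 5616)
M(-217, -267)/g = (-217 + 314*(-267))/5616 = (-217 - 83838)*(1/5616) = -84055*1/5616 = -84055/5616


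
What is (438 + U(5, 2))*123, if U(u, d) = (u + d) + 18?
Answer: 56949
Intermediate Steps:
U(u, d) = 18 + d + u (U(u, d) = (d + u) + 18 = 18 + d + u)
(438 + U(5, 2))*123 = (438 + (18 + 2 + 5))*123 = (438 + 25)*123 = 463*123 = 56949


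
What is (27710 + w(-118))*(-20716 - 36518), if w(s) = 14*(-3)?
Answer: -1583550312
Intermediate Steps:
w(s) = -42
(27710 + w(-118))*(-20716 - 36518) = (27710 - 42)*(-20716 - 36518) = 27668*(-57234) = -1583550312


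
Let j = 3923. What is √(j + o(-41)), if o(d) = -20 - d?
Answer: 2*√986 ≈ 62.801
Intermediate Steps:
√(j + o(-41)) = √(3923 + (-20 - 1*(-41))) = √(3923 + (-20 + 41)) = √(3923 + 21) = √3944 = 2*√986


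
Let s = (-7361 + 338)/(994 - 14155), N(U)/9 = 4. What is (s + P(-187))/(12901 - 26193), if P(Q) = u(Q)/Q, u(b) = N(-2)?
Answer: -279835/10904344748 ≈ -2.5663e-5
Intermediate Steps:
N(U) = 36 (N(U) = 9*4 = 36)
u(b) = 36
s = 2341/4387 (s = -7023/(-13161) = -7023*(-1/13161) = 2341/4387 ≈ 0.53362)
P(Q) = 36/Q
(s + P(-187))/(12901 - 26193) = (2341/4387 + 36/(-187))/(12901 - 26193) = (2341/4387 + 36*(-1/187))/(-13292) = (2341/4387 - 36/187)*(-1/13292) = (279835/820369)*(-1/13292) = -279835/10904344748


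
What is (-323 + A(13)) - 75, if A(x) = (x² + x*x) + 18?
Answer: -42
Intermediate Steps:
A(x) = 18 + 2*x² (A(x) = (x² + x²) + 18 = 2*x² + 18 = 18 + 2*x²)
(-323 + A(13)) - 75 = (-323 + (18 + 2*13²)) - 75 = (-323 + (18 + 2*169)) - 75 = (-323 + (18 + 338)) - 75 = (-323 + 356) - 75 = 33 - 75 = -42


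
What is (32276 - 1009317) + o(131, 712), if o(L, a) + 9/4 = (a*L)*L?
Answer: 44966355/4 ≈ 1.1242e+7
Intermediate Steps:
o(L, a) = -9/4 + a*L**2 (o(L, a) = -9/4 + (a*L)*L = -9/4 + (L*a)*L = -9/4 + a*L**2)
(32276 - 1009317) + o(131, 712) = (32276 - 1009317) + (-9/4 + 712*131**2) = -977041 + (-9/4 + 712*17161) = -977041 + (-9/4 + 12218632) = -977041 + 48874519/4 = 44966355/4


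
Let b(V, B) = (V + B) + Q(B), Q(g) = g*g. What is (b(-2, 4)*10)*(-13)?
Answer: -2340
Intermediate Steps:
Q(g) = g²
b(V, B) = B + V + B² (b(V, B) = (V + B) + B² = (B + V) + B² = B + V + B²)
(b(-2, 4)*10)*(-13) = ((4 - 2 + 4²)*10)*(-13) = ((4 - 2 + 16)*10)*(-13) = (18*10)*(-13) = 180*(-13) = -2340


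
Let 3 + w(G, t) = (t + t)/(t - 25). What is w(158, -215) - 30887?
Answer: -741317/24 ≈ -30888.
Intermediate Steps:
w(G, t) = -3 + 2*t/(-25 + t) (w(G, t) = -3 + (t + t)/(t - 25) = -3 + (2*t)/(-25 + t) = -3 + 2*t/(-25 + t))
w(158, -215) - 30887 = (75 - 1*(-215))/(-25 - 215) - 30887 = (75 + 215)/(-240) - 30887 = -1/240*290 - 30887 = -29/24 - 30887 = -741317/24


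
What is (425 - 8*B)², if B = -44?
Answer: 603729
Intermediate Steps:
(425 - 8*B)² = (425 - 8*(-44))² = (425 + 352)² = 777² = 603729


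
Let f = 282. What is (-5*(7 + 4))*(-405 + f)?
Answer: 6765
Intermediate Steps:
(-5*(7 + 4))*(-405 + f) = (-5*(7 + 4))*(-405 + 282) = -5*11*(-123) = -55*(-123) = 6765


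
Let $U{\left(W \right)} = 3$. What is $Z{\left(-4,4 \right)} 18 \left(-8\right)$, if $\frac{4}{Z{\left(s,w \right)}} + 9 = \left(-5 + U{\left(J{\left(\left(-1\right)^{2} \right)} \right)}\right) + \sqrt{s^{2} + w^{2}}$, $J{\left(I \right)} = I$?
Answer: $\frac{6336}{89} + \frac{2304 \sqrt{2}}{89} \approx 107.8$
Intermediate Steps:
$Z{\left(s,w \right)} = \frac{4}{-11 + \sqrt{s^{2} + w^{2}}}$ ($Z{\left(s,w \right)} = \frac{4}{-9 + \left(\left(-5 + 3\right) + \sqrt{s^{2} + w^{2}}\right)} = \frac{4}{-9 + \left(-2 + \sqrt{s^{2} + w^{2}}\right)} = \frac{4}{-11 + \sqrt{s^{2} + w^{2}}}$)
$Z{\left(-4,4 \right)} 18 \left(-8\right) = \frac{4}{-11 + \sqrt{\left(-4\right)^{2} + 4^{2}}} \cdot 18 \left(-8\right) = \frac{4}{-11 + \sqrt{16 + 16}} \cdot 18 \left(-8\right) = \frac{4}{-11 + \sqrt{32}} \cdot 18 \left(-8\right) = \frac{4}{-11 + 4 \sqrt{2}} \cdot 18 \left(-8\right) = \frac{72}{-11 + 4 \sqrt{2}} \left(-8\right) = - \frac{576}{-11 + 4 \sqrt{2}}$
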